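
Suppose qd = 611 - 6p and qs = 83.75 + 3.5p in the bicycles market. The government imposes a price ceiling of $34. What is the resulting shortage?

Shortage = 204.25

Equilibrium price would be p* = 55.5, so the ceiling at 34 binds.
At p = 34: qd = 611 − 6(34) = 407, qs = 83.75 + 3.5(34) = 202.75.
Shortage = 407 − 202.75 = 204.25.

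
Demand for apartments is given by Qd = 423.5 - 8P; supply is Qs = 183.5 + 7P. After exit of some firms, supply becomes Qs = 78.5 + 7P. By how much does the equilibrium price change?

ΔP = 7

Original equilibrium: P* = 16, Q* = 295.5.
New equilibrium: 423.5 - 8P = 78.5 + 7P, so 345 = 15P and P' = 23; Q' = 423.5 − 8(23) = 239.5.
Change in price: 23 − 16 = 7.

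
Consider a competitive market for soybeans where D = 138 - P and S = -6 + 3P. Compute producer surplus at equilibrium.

Producer surplus = 1734

Equilibrium: 138 - P = -6 + 3P gives P* = 36, Q* = 102.
Supply starts at P = 2 (where S = 0).
PS = ½(36 − 2)(102) = 1734.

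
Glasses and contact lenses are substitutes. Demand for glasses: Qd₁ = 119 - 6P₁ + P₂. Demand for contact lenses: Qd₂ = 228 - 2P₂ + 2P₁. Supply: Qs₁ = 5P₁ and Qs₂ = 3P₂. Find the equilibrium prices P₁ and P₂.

P₁ = 823/53, P₂ = 2746/53

Market 1: 119 - 6P₁ + P₂ = 5P₁ → 11P₁ - P₂ = 119.
Market 2: 5P₂ - 2P₁ = 228.
Eliminating P₂: 5×(1) + 1×(2) gives 53P₁ = 823, so P₁ = 823/53.
Back-substitute into (2): P₂ = (228 + 2×823/53) / 5 = 2746/53.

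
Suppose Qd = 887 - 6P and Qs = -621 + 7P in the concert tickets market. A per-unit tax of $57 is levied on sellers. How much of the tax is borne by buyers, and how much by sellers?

Buyers bear 399/13, sellers bear 342/13

Pre-tax equilibrium: P* = 116, Q* = 191.
Tax on sellers shifts supply to Qs = -621 + 7(P − 57) = -1020 + 7P.
887 - 6P = -1020 + 7P gives buyer price Pb = 1907/13; sellers receive Ps = 1907/13 − 57 = 1166/13.
New quantity: Q = 887 − 6(1907/13) = 89/13.
Buyer burden = 1907/13 − 116 = 399/13; seller burden = 116 − 1166/13 = 342/13.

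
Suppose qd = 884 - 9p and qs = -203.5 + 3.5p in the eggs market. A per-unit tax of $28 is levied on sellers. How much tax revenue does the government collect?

Pre-tax equilibrium: p* = 87, q* = 101.
Tax on sellers shifts supply to qs = -203.5 + 3.5(p − 28) = -301.5 + 3.5p.
884 - 9p = -301.5 + 3.5p gives buyer price pb = 94.84; sellers receive ps = 94.84 − 28 = 66.84.
New quantity: q = 884 − 9(94.84) = 30.44.
Revenue = 28 × 30.44 = 852.32.

Tax revenue = 852.32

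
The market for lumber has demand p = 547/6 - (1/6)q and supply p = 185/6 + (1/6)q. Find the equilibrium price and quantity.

p* = 61, q* = 181

Set the two price expressions equal: 547/6 - (1/6)q = 185/6 + (1/6)q.
181/3 = (1/3)q, so q* = 181.
p* = 547/6 − (1/6)(181) = 61.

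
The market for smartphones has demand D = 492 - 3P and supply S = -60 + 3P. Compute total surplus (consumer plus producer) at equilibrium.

Total surplus = 15552

Equilibrium: 492 - 3P = -60 + 3P gives P* = 92, Q* = 216.
Demand choke price: P = 164; supply starts at P = 20.
CS = ½(164 − 92)(216) = 7776; PS = ½(92 − 20)(216) = 7776.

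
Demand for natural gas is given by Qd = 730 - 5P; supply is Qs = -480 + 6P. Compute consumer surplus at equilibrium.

Equilibrium: 730 - 5P = -480 + 6P gives P* = 110, Q* = 180.
Demand choke price (Qd = 0): P = 146.
CS = ½(146 − 110)(180) = 3240.

Consumer surplus = 3240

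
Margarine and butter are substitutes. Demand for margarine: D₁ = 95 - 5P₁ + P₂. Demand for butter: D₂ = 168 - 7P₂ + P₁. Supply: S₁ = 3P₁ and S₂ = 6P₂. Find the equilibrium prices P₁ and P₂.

Market 1: 95 - 5P₁ + P₂ = 3P₁ → 8P₁ - P₂ = 95.
Market 2: 13P₂ - P₁ = 168.
Eliminating P₂: 13×(1) + 1×(2) gives 103P₁ = 1403, so P₁ = 1403/103.
Back-substitute into (2): P₂ = (168 + 1×1403/103) / 13 = 1439/103.

P₁ = 1403/103, P₂ = 1439/103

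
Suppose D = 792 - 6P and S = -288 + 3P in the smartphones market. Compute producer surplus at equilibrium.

Producer surplus = 864

Equilibrium: 792 - 6P = -288 + 3P gives P* = 120, Q* = 72.
Supply starts at P = 96 (where S = 0).
PS = ½(120 − 96)(72) = 864.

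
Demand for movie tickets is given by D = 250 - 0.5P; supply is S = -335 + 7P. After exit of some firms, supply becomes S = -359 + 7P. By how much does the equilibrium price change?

ΔP = 3.2

Original equilibrium: P* = 78, Q* = 211.
New equilibrium: 250 - 0.5P = -359 + 7P, so 609 = 7.5P and P' = 81.2; Q' = 250 − 0.5(81.2) = 209.4.
Change in price: 81.2 − 78 = 3.2.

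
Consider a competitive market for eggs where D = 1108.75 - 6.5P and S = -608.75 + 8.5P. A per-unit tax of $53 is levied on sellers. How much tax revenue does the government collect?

Pre-tax equilibrium: P* = 114.5, Q* = 364.5.
Tax on sellers shifts supply to S = -608.75 + 8.5(P − 53) = -1059.25 + 8.5P.
1108.75 - 6.5P = -1059.25 + 8.5P gives buyer price Pb = 2168/15; sellers receive Ps = 2168/15 − 53 = 1373/15.
New quantity: Q = 1108.75 − 6.5(2168/15) = 10157/60.
Revenue = 53 × 10157/60 = 538321/60.

Tax revenue = 538321/60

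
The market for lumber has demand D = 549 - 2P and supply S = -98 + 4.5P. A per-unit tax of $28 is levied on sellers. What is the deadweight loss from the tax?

Pre-tax equilibrium: P* = 1294/13, Q* = 4549/13.
Tax on sellers shifts supply to S = -98 + 4.5(P − 28) = -224 + 4.5P.
549 - 2P = -224 + 4.5P gives buyer price Pb = 1546/13; sellers receive Ps = 1546/13 − 28 = 1182/13.
New quantity: Q = 549 − 2(1546/13) = 4045/13.
DWL = ½ × 28 × (4549/13 − 4045/13) = 7056/13.

Deadweight loss = 7056/13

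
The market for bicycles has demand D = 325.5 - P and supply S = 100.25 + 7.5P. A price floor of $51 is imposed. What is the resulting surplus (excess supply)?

Surplus = 208.25

Equilibrium price would be P* = 26.5, so the floor at 51 binds.
At P = 51: D = 274.5, S = 482.75.
Surplus = 482.75 − 274.5 = 208.25.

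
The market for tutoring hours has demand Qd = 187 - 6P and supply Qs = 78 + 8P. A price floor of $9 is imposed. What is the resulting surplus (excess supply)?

Surplus = 17

Equilibrium price would be P* = 109/14, so the floor at 9 binds.
At P = 9: Qd = 133, Qs = 150.
Surplus = 150 − 133 = 17.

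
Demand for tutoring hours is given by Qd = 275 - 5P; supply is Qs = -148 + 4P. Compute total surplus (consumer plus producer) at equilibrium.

Equilibrium: 275 - 5P = -148 + 4P gives P* = 47, Q* = 40.
Demand choke price: P = 55; supply starts at P = 37.
CS = ½(55 − 47)(40) = 160; PS = ½(47 − 37)(40) = 200.

Total surplus = 360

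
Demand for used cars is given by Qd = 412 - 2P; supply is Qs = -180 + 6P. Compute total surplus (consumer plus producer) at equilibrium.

Total surplus = 23232

Equilibrium: 412 - 2P = -180 + 6P gives P* = 74, Q* = 264.
Demand choke price: P = 206; supply starts at P = 30.
CS = ½(206 − 74)(264) = 17424; PS = ½(74 − 30)(264) = 5808.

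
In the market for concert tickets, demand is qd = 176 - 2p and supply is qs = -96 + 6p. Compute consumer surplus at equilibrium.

Consumer surplus = 2916

Equilibrium: 176 - 2p = -96 + 6p gives p* = 34, q* = 108.
Demand choke price (qd = 0): p = 88.
CS = ½(88 − 34)(108) = 2916.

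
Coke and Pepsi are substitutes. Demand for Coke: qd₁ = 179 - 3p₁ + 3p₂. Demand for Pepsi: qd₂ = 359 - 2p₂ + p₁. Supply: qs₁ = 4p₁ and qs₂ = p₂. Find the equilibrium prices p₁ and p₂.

p₁ = 269/3, p₂ = 1346/9

Market 1: 179 - 3p₁ + 3p₂ = 4p₁ → 7p₁ - 3p₂ = 179.
Market 2: 3p₂ - p₁ = 359.
Eliminating p₂: 3×(1) + 3×(2) gives 18p₁ = 1614, so p₁ = 269/3.
Back-substitute into (2): p₂ = (359 + 1×269/3) / 3 = 1346/9.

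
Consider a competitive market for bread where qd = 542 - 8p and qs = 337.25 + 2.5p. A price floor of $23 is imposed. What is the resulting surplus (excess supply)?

Surplus = 36.75

Equilibrium price would be p* = 19.5, so the floor at 23 binds.
At p = 23: qd = 358, qs = 394.75.
Surplus = 394.75 − 358 = 36.75.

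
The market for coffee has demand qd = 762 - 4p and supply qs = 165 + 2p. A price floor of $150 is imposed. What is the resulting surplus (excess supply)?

Surplus = 303

Equilibrium price would be p* = 99.5, so the floor at 150 binds.
At p = 150: qd = 162, qs = 465.
Surplus = 465 − 162 = 303.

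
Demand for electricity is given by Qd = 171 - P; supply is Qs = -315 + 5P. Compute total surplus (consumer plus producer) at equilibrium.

Equilibrium: 171 - P = -315 + 5P gives P* = 81, Q* = 90.
Demand choke price: P = 171; supply starts at P = 63.
CS = ½(171 − 81)(90) = 4050; PS = ½(81 − 63)(90) = 810.

Total surplus = 4860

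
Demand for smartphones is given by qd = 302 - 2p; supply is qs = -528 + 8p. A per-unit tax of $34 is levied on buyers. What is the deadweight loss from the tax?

Deadweight loss = 924.8

Pre-tax equilibrium: p* = 83, q* = 136.
Tax on buyers shifts demand to qd = 302 − 2(p + 34) = 234 - 2p.
234 - 2p = -528 + 8p gives seller price ps = 76.2; buyers pay pb = 76.2 + 34 = 110.2.
New quantity: q = 302 − 2(110.2) = 81.6.
DWL = ½ × 34 × (136 − 81.6) = 924.8.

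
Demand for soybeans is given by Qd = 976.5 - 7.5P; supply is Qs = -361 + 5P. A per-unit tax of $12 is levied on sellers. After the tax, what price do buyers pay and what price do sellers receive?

Pre-tax equilibrium: P* = 107, Q* = 174.
Tax on sellers shifts supply to Qs = -361 + 5(P − 12) = -421 + 5P.
976.5 - 7.5P = -421 + 5P gives buyer price Pb = 111.8; sellers receive Ps = 111.8 − 12 = 99.8.
New quantity: Q = 976.5 − 7.5(111.8) = 138.

Buyers pay $111.8, sellers receive $99.8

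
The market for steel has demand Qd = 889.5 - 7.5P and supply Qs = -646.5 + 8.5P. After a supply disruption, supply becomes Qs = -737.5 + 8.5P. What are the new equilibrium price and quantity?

Original equilibrium: P* = 96, Q* = 169.5.
New equilibrium: 889.5 - 7.5P = -737.5 + 8.5P, so 1627 = 16P and P' = 101.6875; Q' = 889.5 − 7.5(101.6875) = 126.84375.

P' = 101.6875, Q' = 126.84375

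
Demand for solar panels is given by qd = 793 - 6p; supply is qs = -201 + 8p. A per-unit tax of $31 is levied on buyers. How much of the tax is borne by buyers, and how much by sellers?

Pre-tax equilibrium: p* = 71, q* = 367.
Tax on buyers shifts demand to qd = 793 − 6(p + 31) = 607 - 6p.
607 - 6p = -201 + 8p gives seller price ps = 404/7; buyers pay pb = 404/7 + 31 = 621/7.
New quantity: q = 793 − 6(621/7) = 1825/7.
Buyer burden = 621/7 − 71 = 124/7; seller burden = 71 − 404/7 = 93/7.

Buyers bear 124/7, sellers bear 93/7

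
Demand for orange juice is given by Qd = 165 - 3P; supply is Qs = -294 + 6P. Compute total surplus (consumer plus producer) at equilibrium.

Total surplus = 36

Equilibrium: 165 - 3P = -294 + 6P gives P* = 51, Q* = 12.
Demand choke price: P = 55; supply starts at P = 49.
CS = ½(55 − 51)(12) = 24; PS = ½(51 − 49)(12) = 12.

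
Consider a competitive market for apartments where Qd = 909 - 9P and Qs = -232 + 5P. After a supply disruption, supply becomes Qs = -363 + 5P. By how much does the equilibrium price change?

ΔP = 131/14

Original equilibrium: P* = 81.5, Q* = 175.5.
New equilibrium: 909 - 9P = -363 + 5P, so 1272 = 14P and P' = 636/7; Q' = 909 − 9(636/7) = 639/7.
Change in price: 636/7 − 81.5 = 131/14.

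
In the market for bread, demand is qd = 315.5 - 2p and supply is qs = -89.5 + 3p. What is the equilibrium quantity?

Set qd = qs: 315.5 - 2p = -89.5 + 3p.
405 = 5p, so p* = 81.
q* = 315.5 − 2(81) = 153.5.

q* = 153.5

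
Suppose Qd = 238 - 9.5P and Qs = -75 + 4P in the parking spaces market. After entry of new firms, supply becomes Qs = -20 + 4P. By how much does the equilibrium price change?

ΔP = -110/27

Original equilibrium: P* = 626/27, Q* = 479/27.
New equilibrium: 238 - 9.5P = -20 + 4P, so 258 = 13.5P and P' = 172/9; Q' = 238 − 9.5(172/9) = 508/9.
Change in price: 172/9 − 626/27 = -110/27.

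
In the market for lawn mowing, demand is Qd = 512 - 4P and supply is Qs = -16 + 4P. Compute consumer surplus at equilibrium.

Consumer surplus = 7688

Equilibrium: 512 - 4P = -16 + 4P gives P* = 66, Q* = 248.
Demand choke price (Qd = 0): P = 128.
CS = ½(128 − 66)(248) = 7688.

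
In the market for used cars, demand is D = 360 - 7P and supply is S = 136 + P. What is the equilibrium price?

Set D = S: 360 - 7P = 136 + P.
224 = 8P, so P* = 28.
Q* = 360 − 7(28) = 164.

P* = 28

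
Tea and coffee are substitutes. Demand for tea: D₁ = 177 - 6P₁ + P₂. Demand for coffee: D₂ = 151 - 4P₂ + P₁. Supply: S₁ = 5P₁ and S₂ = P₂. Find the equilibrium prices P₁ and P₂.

Market 1: 177 - 6P₁ + P₂ = 5P₁ → 11P₁ - P₂ = 177.
Market 2: 5P₂ - P₁ = 151.
Eliminating P₂: 5×(1) + 1×(2) gives 54P₁ = 1036, so P₁ = 518/27.
Back-substitute into (2): P₂ = (151 + 1×518/27) / 5 = 919/27.

P₁ = 518/27, P₂ = 919/27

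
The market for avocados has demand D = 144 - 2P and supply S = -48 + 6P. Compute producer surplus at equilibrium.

Equilibrium: 144 - 2P = -48 + 6P gives P* = 24, Q* = 96.
Supply starts at P = 8 (where S = 0).
PS = ½(24 − 8)(96) = 768.

Producer surplus = 768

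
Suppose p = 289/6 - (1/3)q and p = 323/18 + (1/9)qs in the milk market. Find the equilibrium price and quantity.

p* = 25.5, q* = 68

Set the two price expressions equal: 289/6 - (1/3)q = 323/18 + (1/9)q.
272/9 = (4/9)q, so q* = 68.
p* = 289/6 − (1/3)(68) = 25.5.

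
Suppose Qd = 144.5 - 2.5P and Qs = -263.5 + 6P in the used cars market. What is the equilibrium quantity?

Q* = 24.5

Set Qd = Qs: 144.5 - 2.5P = -263.5 + 6P.
408 = 8.5P, so P* = 48.
Q* = 144.5 − 2.5(48) = 24.5.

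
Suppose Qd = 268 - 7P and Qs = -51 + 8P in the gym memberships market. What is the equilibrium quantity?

Set Qd = Qs: 268 - 7P = -51 + 8P.
319 = 15P, so P* = 319/15.
Q* = 268 − 7(319/15) = 1787/15.

Q* = 1787/15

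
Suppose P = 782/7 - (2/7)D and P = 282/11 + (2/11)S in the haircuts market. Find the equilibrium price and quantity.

Set the two price expressions equal: 782/7 - (2/7)Q = 282/11 + (2/11)Q.
6628/77 = (36/77)Q, so Q* = 1657/9.
P* = 782/7 − (2/7)(1657/9) = 532/9.

P* = 532/9, Q* = 1657/9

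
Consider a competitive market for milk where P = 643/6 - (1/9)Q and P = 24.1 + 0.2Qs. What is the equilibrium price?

P* = 77.5

Set the two price expressions equal: 643/6 - (1/9)Q = 24.1 + 0.2Q.
1246/15 = (14/45)Q, so Q* = 267.
P* = 643/6 − (1/9)(267) = 77.5.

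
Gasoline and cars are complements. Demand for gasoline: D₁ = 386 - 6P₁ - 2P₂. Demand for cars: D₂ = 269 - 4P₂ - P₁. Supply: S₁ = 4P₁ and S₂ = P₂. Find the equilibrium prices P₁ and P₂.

P₁ = 29, P₂ = 48

Market 1: 386 - 6P₁ - 2P₂ = 4P₁ → 10P₁ + 2P₂ = 386.
Market 2: 5P₂ + P₁ = 269.
Eliminating P₂: 5×(1) − 2×(2) gives 48P₁ = 1392, so P₁ = 29.
Back-substitute into (2): P₂ = (269 − 1×29) / 5 = 48.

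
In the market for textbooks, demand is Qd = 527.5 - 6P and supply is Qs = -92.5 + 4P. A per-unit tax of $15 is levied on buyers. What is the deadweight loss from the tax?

Pre-tax equilibrium: P* = 62, Q* = 155.5.
Tax on buyers shifts demand to Qd = 527.5 − 6(P + 15) = 437.5 - 6P.
437.5 - 6P = -92.5 + 4P gives seller price Ps = 53; buyers pay Pb = 53 + 15 = 68.
New quantity: Q = 527.5 − 6(68) = 119.5.
DWL = ½ × 15 × (155.5 − 119.5) = 270.

Deadweight loss = 270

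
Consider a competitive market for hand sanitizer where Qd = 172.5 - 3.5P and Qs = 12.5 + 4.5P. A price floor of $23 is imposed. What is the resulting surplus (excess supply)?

Surplus = 24

Equilibrium price would be P* = 20, so the floor at 23 binds.
At P = 23: Qd = 92, Qs = 116.
Surplus = 116 − 92 = 24.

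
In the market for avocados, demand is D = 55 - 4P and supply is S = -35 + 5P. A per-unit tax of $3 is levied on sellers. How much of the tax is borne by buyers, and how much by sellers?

Pre-tax equilibrium: P* = 10, Q* = 15.
Tax on sellers shifts supply to S = -35 + 5(P − 3) = -50 + 5P.
55 - 4P = -50 + 5P gives buyer price Pb = 35/3; sellers receive Ps = 35/3 − 3 = 26/3.
New quantity: Q = 55 − 4(35/3) = 25/3.
Buyer burden = 35/3 − 10 = 5/3; seller burden = 10 − 26/3 = 4/3.

Buyers bear 5/3, sellers bear 4/3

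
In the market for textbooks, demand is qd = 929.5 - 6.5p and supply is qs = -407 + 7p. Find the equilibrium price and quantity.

p* = 99, q* = 286

Set qd = qs: 929.5 - 6.5p = -407 + 7p.
1336.5 = 13.5p, so p* = 99.
q* = 929.5 − 6.5(99) = 286.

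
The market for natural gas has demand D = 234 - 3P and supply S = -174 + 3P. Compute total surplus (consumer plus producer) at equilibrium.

Total surplus = 300

Equilibrium: 234 - 3P = -174 + 3P gives P* = 68, Q* = 30.
Demand choke price: P = 78; supply starts at P = 58.
CS = ½(78 − 68)(30) = 150; PS = ½(68 − 58)(30) = 150.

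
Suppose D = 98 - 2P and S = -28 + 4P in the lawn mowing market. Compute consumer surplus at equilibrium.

Consumer surplus = 784

Equilibrium: 98 - 2P = -28 + 4P gives P* = 21, Q* = 56.
Demand choke price (D = 0): P = 49.
CS = ½(49 − 21)(56) = 784.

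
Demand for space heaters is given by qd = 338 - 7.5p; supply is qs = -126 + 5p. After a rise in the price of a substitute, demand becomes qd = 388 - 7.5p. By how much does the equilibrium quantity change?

Δq = 20

Original equilibrium: p* = 37.12, q* = 59.6.
New equilibrium: 388 - 7.5p = -126 + 5p, so 514 = 12.5p and p' = 41.12; q' = 388 − 7.5(41.12) = 79.6.
Change in quantity: 79.6 − 59.6 = 20.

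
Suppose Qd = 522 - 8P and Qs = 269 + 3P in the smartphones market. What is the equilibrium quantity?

Set Qd = Qs: 522 - 8P = 269 + 3P.
253 = 11P, so P* = 23.
Q* = 522 − 8(23) = 338.

Q* = 338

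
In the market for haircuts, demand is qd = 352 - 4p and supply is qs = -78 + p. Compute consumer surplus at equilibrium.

Consumer surplus = 8

Equilibrium: 352 - 4p = -78 + p gives p* = 86, q* = 8.
Demand choke price (qd = 0): p = 88.
CS = ½(88 − 86)(8) = 8.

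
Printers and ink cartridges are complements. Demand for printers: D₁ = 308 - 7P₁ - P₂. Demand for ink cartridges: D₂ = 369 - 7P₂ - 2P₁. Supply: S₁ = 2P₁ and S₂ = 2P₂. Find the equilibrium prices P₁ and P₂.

P₁ = 2403/79, P₂ = 2705/79

Market 1: 308 - 7P₁ - P₂ = 2P₁ → 9P₁ + P₂ = 308.
Market 2: 9P₂ + 2P₁ = 369.
Eliminating P₂: 9×(1) − 1×(2) gives 79P₁ = 2403, so P₁ = 2403/79.
Back-substitute into (2): P₂ = (369 − 2×2403/79) / 9 = 2705/79.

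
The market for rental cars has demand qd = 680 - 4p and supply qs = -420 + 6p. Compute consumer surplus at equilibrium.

Consumer surplus = 7200

Equilibrium: 680 - 4p = -420 + 6p gives p* = 110, q* = 240.
Demand choke price (qd = 0): p = 170.
CS = ½(170 − 110)(240) = 7200.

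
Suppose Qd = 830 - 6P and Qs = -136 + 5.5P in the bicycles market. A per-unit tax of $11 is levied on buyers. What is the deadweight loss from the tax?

Pre-tax equilibrium: P* = 84, Q* = 326.
Tax on buyers shifts demand to Qd = 830 − 6(P + 11) = 764 - 6P.
764 - 6P = -136 + 5.5P gives seller price Ps = 1800/23; buyers pay Pb = 1800/23 + 11 = 2053/23.
New quantity: Q = 830 − 6(2053/23) = 6772/23.
DWL = ½ × 11 × (326 − 6772/23) = 3993/23.

Deadweight loss = 3993/23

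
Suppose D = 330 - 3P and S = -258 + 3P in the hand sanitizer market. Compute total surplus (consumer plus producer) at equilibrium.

Equilibrium: 330 - 3P = -258 + 3P gives P* = 98, Q* = 36.
Demand choke price: P = 110; supply starts at P = 86.
CS = ½(110 − 98)(36) = 216; PS = ½(98 − 86)(36) = 216.

Total surplus = 432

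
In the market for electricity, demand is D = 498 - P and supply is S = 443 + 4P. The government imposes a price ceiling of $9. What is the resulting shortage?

Shortage = 10

Equilibrium price would be P* = 11, so the ceiling at 9 binds.
At P = 9: D = 498 − 1(9) = 489, S = 443 + 4(9) = 479.
Shortage = 489 − 479 = 10.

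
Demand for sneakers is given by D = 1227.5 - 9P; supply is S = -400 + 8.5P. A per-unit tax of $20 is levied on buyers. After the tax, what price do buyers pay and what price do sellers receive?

Buyers pay 719/7, sellers receive 579/7

Pre-tax equilibrium: P* = 93, Q* = 390.5.
Tax on buyers shifts demand to D = 1227.5 − 9(P + 20) = 1047.5 - 9P.
1047.5 - 9P = -400 + 8.5P gives seller price Ps = 579/7; buyers pay Pb = 579/7 + 20 = 719/7.
New quantity: Q = 1227.5 − 9(719/7) = 4243/14.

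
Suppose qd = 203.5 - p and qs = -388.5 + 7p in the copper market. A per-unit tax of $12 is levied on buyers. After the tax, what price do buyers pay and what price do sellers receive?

Pre-tax equilibrium: p* = 74, q* = 129.5.
Tax on buyers shifts demand to qd = 203.5 − 1(p + 12) = 191.5 - p.
191.5 - p = -388.5 + 7p gives seller price ps = 72.5; buyers pay pb = 72.5 + 12 = 84.5.
New quantity: q = 203.5 − 1(84.5) = 119.

Buyers pay $84.5, sellers receive $72.5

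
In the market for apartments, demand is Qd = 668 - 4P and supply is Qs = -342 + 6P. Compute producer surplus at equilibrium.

Equilibrium: 668 - 4P = -342 + 6P gives P* = 101, Q* = 264.
Supply starts at P = 57 (where Qs = 0).
PS = ½(101 − 57)(264) = 5808.

Producer surplus = 5808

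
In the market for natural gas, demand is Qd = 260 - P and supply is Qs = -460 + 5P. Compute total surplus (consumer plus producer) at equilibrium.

Total surplus = 11760

Equilibrium: 260 - P = -460 + 5P gives P* = 120, Q* = 140.
Demand choke price: P = 260; supply starts at P = 92.
CS = ½(260 − 120)(140) = 9800; PS = ½(120 − 92)(140) = 1960.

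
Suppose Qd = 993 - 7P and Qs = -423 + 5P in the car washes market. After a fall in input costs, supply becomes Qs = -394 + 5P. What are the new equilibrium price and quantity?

P' = 1387/12, Q' = 2207/12

Original equilibrium: P* = 118, Q* = 167.
New equilibrium: 993 - 7P = -394 + 5P, so 1387 = 12P and P' = 1387/12; Q' = 993 − 7(1387/12) = 2207/12.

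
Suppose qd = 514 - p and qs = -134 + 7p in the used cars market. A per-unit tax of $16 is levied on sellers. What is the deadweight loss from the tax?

Pre-tax equilibrium: p* = 81, q* = 433.
Tax on sellers shifts supply to qs = -134 + 7(p − 16) = -246 + 7p.
514 - p = -246 + 7p gives buyer price pb = 95; sellers receive ps = 95 − 16 = 79.
New quantity: q = 514 − 1(95) = 419.
DWL = ½ × 16 × (433 − 419) = 112.

Deadweight loss = 112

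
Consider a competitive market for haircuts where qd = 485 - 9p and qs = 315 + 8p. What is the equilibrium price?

Set qd = qs: 485 - 9p = 315 + 8p.
170 = 17p, so p* = 10.
q* = 485 − 9(10) = 395.

p* = 10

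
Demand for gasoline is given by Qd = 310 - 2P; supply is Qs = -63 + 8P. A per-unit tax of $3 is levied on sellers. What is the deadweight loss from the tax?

Deadweight loss = 7.2

Pre-tax equilibrium: P* = 37.3, Q* = 235.4.
Tax on sellers shifts supply to Qs = -63 + 8(P − 3) = -87 + 8P.
310 - 2P = -87 + 8P gives buyer price Pb = 39.7; sellers receive Ps = 39.7 − 3 = 36.7.
New quantity: Q = 310 − 2(39.7) = 230.6.
DWL = ½ × 3 × (235.4 − 230.6) = 7.2.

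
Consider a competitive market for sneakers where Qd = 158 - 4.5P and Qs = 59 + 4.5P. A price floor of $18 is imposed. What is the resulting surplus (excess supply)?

Surplus = 63

Equilibrium price would be P* = 11, so the floor at 18 binds.
At P = 18: Qd = 77, Qs = 140.
Surplus = 140 − 77 = 63.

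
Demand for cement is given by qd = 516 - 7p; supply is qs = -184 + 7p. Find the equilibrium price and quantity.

Set qd = qs: 516 - 7p = -184 + 7p.
700 = 14p, so p* = 50.
q* = 516 − 7(50) = 166.

p* = 50, q* = 166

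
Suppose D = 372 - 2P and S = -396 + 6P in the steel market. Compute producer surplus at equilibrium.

Equilibrium: 372 - 2P = -396 + 6P gives P* = 96, Q* = 180.
Supply starts at P = 66 (where S = 0).
PS = ½(96 − 66)(180) = 2700.

Producer surplus = 2700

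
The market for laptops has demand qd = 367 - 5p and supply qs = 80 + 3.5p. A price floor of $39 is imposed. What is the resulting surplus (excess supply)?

Equilibrium price would be p* = 574/17, so the floor at 39 binds.
At p = 39: qd = 172, qs = 216.5.
Surplus = 216.5 − 172 = 44.5.

Surplus = 44.5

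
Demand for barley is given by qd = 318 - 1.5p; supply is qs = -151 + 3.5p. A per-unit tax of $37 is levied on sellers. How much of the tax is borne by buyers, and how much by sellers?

Buyers bear $25.9, sellers bear $11.1

Pre-tax equilibrium: p* = 93.8, q* = 177.3.
Tax on sellers shifts supply to qs = -151 + 3.5(p − 37) = -280.5 + 3.5p.
318 - 1.5p = -280.5 + 3.5p gives buyer price pb = 119.7; sellers receive ps = 119.7 − 37 = 82.7.
New quantity: q = 318 − 1.5(119.7) = 138.45.
Buyer burden = 119.7 − 93.8 = 25.9; seller burden = 93.8 − 82.7 = 11.1.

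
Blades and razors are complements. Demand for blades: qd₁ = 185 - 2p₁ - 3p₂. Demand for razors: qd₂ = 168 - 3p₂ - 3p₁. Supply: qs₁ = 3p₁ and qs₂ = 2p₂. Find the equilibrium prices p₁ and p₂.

Market 1: 185 - 2p₁ - 3p₂ = 3p₁ → 5p₁ + 3p₂ = 185.
Market 2: 5p₂ + 3p₁ = 168.
Eliminating p₂: 5×(1) − 3×(2) gives 16p₁ = 421, so p₁ = 26.3125.
Back-substitute into (2): p₂ = (168 − 3×26.3125) / 5 = 17.8125.

p₁ = 26.3125, p₂ = 17.8125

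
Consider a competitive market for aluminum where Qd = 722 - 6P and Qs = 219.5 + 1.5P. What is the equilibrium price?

Set Qd = Qs: 722 - 6P = 219.5 + 1.5P.
502.5 = 7.5P, so P* = 67.
Q* = 722 − 6(67) = 320.

P* = 67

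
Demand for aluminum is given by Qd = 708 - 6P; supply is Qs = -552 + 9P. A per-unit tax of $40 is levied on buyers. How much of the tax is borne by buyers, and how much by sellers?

Buyers bear $24, sellers bear $16

Pre-tax equilibrium: P* = 84, Q* = 204.
Tax on buyers shifts demand to Qd = 708 − 6(P + 40) = 468 - 6P.
468 - 6P = -552 + 9P gives seller price Ps = 68; buyers pay Pb = 68 + 40 = 108.
New quantity: Q = 708 − 6(108) = 60.
Buyer burden = 108 − 84 = 24; seller burden = 84 − 68 = 16.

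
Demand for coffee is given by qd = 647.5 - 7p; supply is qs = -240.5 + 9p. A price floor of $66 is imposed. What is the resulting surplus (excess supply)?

Surplus = 168

Equilibrium price would be p* = 55.5, so the floor at 66 binds.
At p = 66: qd = 185.5, qs = 353.5.
Surplus = 353.5 − 185.5 = 168.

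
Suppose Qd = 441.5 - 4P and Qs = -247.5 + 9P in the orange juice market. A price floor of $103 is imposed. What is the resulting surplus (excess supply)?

Equilibrium price would be P* = 53, so the floor at 103 binds.
At P = 103: Qd = 29.5, Qs = 679.5.
Surplus = 679.5 − 29.5 = 650.

Surplus = 650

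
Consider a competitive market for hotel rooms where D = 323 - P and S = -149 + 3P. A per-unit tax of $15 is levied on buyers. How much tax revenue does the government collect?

Pre-tax equilibrium: P* = 118, Q* = 205.
Tax on buyers shifts demand to D = 323 − 1(P + 15) = 308 - P.
308 - P = -149 + 3P gives seller price Ps = 114.25; buyers pay Pb = 114.25 + 15 = 129.25.
New quantity: Q = 323 − 1(129.25) = 193.75.
Revenue = 15 × 193.75 = 2906.25.

Tax revenue = 2906.25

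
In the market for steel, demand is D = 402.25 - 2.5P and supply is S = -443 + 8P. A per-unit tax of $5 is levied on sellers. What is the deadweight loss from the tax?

Deadweight loss = 500/21

Pre-tax equilibrium: P* = 80.5, Q* = 201.
Tax on sellers shifts supply to S = -443 + 8(P − 5) = -483 + 8P.
402.25 - 2.5P = -483 + 8P gives buyer price Pb = 3541/42; sellers receive Ps = 3541/42 − 5 = 3331/42.
New quantity: Q = 402.25 − 2.5(3541/42) = 4021/21.
DWL = ½ × 5 × (201 − 4021/21) = 500/21.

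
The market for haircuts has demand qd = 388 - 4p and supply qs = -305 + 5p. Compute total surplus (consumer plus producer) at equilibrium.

Equilibrium: 388 - 4p = -305 + 5p gives p* = 77, q* = 80.
Demand choke price: p = 97; supply starts at p = 61.
CS = ½(97 − 77)(80) = 800; PS = ½(77 − 61)(80) = 640.

Total surplus = 1440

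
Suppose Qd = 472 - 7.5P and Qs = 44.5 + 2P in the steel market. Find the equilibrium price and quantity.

P* = 45, Q* = 134.5

Set Qd = Qs: 472 - 7.5P = 44.5 + 2P.
427.5 = 9.5P, so P* = 45.
Q* = 472 − 7.5(45) = 134.5.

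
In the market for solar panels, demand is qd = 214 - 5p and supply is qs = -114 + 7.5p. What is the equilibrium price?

p* = 26.24

Set qd = qs: 214 - 5p = -114 + 7.5p.
328 = 12.5p, so p* = 26.24.
q* = 214 − 5(26.24) = 82.8.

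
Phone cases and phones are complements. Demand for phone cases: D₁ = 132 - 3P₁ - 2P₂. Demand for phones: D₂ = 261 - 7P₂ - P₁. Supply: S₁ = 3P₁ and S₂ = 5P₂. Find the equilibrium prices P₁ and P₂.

P₁ = 531/35, P₂ = 717/35

Market 1: 132 - 3P₁ - 2P₂ = 3P₁ → 6P₁ + 2P₂ = 132.
Market 2: 12P₂ + P₁ = 261.
Eliminating P₂: 12×(1) − 2×(2) gives 70P₁ = 1062, so P₁ = 531/35.
Back-substitute into (2): P₂ = (261 − 1×531/35) / 12 = 717/35.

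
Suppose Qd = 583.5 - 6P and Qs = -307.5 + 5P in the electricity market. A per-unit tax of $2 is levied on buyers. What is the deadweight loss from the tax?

Deadweight loss = 60/11

Pre-tax equilibrium: P* = 81, Q* = 97.5.
Tax on buyers shifts demand to Qd = 583.5 − 6(P + 2) = 571.5 - 6P.
571.5 - 6P = -307.5 + 5P gives seller price Ps = 879/11; buyers pay Pb = 879/11 + 2 = 901/11.
New quantity: Q = 583.5 − 6(901/11) = 2025/22.
DWL = ½ × 2 × (97.5 − 2025/22) = 60/11.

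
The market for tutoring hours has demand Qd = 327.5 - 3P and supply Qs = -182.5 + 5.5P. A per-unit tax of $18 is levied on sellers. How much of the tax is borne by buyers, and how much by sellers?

Buyers bear 198/17, sellers bear 108/17

Pre-tax equilibrium: P* = 60, Q* = 147.5.
Tax on sellers shifts supply to Qs = -182.5 + 5.5(P − 18) = -281.5 + 5.5P.
327.5 - 3P = -281.5 + 5.5P gives buyer price Pb = 1218/17; sellers receive Ps = 1218/17 − 18 = 912/17.
New quantity: Q = 327.5 − 3(1218/17) = 3827/34.
Buyer burden = 1218/17 − 60 = 198/17; seller burden = 60 − 912/17 = 108/17.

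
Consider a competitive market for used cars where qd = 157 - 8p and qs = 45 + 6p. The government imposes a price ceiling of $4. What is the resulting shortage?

Shortage = 56

Equilibrium price would be p* = 8, so the ceiling at 4 binds.
At p = 4: qd = 157 − 8(4) = 125, qs = 45 + 6(4) = 69.
Shortage = 125 − 69 = 56.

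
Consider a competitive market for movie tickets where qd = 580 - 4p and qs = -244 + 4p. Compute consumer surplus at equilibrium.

Consumer surplus = 3528

Equilibrium: 580 - 4p = -244 + 4p gives p* = 103, q* = 168.
Demand choke price (qd = 0): p = 145.
CS = ½(145 − 103)(168) = 3528.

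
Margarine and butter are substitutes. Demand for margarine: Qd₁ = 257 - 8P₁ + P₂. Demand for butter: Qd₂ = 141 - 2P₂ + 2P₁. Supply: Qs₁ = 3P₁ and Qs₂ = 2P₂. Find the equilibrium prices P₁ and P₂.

Market 1: 257 - 8P₁ + P₂ = 3P₁ → 11P₁ - P₂ = 257.
Market 2: 4P₂ - 2P₁ = 141.
Eliminating P₂: 4×(1) + 1×(2) gives 42P₁ = 1169, so P₁ = 167/6.
Back-substitute into (2): P₂ = (141 + 2×167/6) / 4 = 295/6.

P₁ = 167/6, P₂ = 295/6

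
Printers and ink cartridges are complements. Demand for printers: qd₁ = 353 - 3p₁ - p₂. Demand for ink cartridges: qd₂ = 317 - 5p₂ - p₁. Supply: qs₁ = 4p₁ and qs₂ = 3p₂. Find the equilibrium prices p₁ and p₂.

p₁ = 2507/55, p₂ = 1866/55

Market 1: 353 - 3p₁ - p₂ = 4p₁ → 7p₁ + p₂ = 353.
Market 2: 8p₂ + p₁ = 317.
Eliminating p₂: 8×(1) − 1×(2) gives 55p₁ = 2507, so p₁ = 2507/55.
Back-substitute into (2): p₂ = (317 − 1×2507/55) / 8 = 1866/55.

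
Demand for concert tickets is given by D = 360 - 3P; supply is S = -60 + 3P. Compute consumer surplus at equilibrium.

Equilibrium: 360 - 3P = -60 + 3P gives P* = 70, Q* = 150.
Demand choke price (D = 0): P = 120.
CS = ½(120 − 70)(150) = 3750.

Consumer surplus = 3750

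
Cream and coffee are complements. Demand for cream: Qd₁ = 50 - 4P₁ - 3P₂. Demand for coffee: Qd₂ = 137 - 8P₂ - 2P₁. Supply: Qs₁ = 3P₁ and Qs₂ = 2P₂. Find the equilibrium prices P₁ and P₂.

P₁ = 1.390625, P₂ = 13.421875

Market 1: 50 - 4P₁ - 3P₂ = 3P₁ → 7P₁ + 3P₂ = 50.
Market 2: 10P₂ + 2P₁ = 137.
Eliminating P₂: 10×(1) − 3×(2) gives 64P₁ = 89, so P₁ = 1.390625.
Back-substitute into (2): P₂ = (137 − 2×1.390625) / 10 = 13.421875.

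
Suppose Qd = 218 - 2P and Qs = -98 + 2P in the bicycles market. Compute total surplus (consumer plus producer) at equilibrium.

Equilibrium: 218 - 2P = -98 + 2P gives P* = 79, Q* = 60.
Demand choke price: P = 109; supply starts at P = 49.
CS = ½(109 − 79)(60) = 900; PS = ½(79 − 49)(60) = 900.

Total surplus = 1800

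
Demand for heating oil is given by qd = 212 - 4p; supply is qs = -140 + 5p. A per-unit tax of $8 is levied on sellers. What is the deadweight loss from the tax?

Pre-tax equilibrium: p* = 352/9, q* = 500/9.
Tax on sellers shifts supply to qs = -140 + 5(p − 8) = -180 + 5p.
212 - 4p = -180 + 5p gives buyer price pb = 392/9; sellers receive ps = 392/9 − 8 = 320/9.
New quantity: q = 212 − 4(392/9) = 340/9.
DWL = ½ × 8 × (500/9 − 340/9) = 640/9.

Deadweight loss = 640/9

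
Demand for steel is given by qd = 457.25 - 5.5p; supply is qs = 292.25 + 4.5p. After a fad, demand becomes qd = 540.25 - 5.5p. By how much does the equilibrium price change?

Original equilibrium: p* = 16.5, q* = 366.5.
New equilibrium: 540.25 - 5.5p = 292.25 + 4.5p, so 248 = 10p and p' = 24.8; q' = 540.25 − 5.5(24.8) = 403.85.
Change in price: 24.8 − 16.5 = 8.3.

Δp = 8.3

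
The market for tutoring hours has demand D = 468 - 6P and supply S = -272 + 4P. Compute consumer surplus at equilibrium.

Consumer surplus = 48

Equilibrium: 468 - 6P = -272 + 4P gives P* = 74, Q* = 24.
Demand choke price (D = 0): P = 78.
CS = ½(78 − 74)(24) = 48.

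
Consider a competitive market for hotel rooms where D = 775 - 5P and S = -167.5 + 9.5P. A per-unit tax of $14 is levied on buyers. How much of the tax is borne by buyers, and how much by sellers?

Pre-tax equilibrium: P* = 65, Q* = 450.
Tax on buyers shifts demand to D = 775 − 5(P + 14) = 705 - 5P.
705 - 5P = -167.5 + 9.5P gives seller price Ps = 1745/29; buyers pay Pb = 1745/29 + 14 = 2151/29.
New quantity: Q = 775 − 5(2151/29) = 11720/29.
Buyer burden = 2151/29 − 65 = 266/29; seller burden = 65 − 1745/29 = 140/29.

Buyers bear 266/29, sellers bear 140/29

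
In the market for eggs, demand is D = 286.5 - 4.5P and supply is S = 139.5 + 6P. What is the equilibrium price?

P* = 14

Set D = S: 286.5 - 4.5P = 139.5 + 6P.
147 = 10.5P, so P* = 14.
Q* = 286.5 − 4.5(14) = 223.5.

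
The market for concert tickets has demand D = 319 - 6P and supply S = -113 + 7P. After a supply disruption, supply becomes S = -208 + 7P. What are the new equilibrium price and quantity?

P' = 527/13, Q' = 985/13

Original equilibrium: P* = 432/13, Q* = 1555/13.
New equilibrium: 319 - 6P = -208 + 7P, so 527 = 13P and P' = 527/13; Q' = 319 − 6(527/13) = 985/13.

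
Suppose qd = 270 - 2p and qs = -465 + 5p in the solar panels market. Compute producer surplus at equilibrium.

Producer surplus = 360

Equilibrium: 270 - 2p = -465 + 5p gives p* = 105, q* = 60.
Supply starts at p = 93 (where qs = 0).
PS = ½(105 − 93)(60) = 360.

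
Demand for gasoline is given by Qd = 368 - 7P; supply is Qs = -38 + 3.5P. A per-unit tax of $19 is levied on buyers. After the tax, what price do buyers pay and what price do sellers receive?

Pre-tax equilibrium: P* = 116/3, Q* = 292/3.
Tax on buyers shifts demand to Qd = 368 − 7(P + 19) = 235 - 7P.
235 - 7P = -38 + 3.5P gives seller price Ps = 26; buyers pay Pb = 26 + 19 = 45.
New quantity: Q = 368 − 7(45) = 53.

Buyers pay $45, sellers receive $26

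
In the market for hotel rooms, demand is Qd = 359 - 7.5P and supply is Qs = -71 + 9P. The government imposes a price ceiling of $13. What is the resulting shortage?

Shortage = 215.5

Equilibrium price would be P* = 860/33, so the ceiling at 13 binds.
At P = 13: Qd = 359 − 7.5(13) = 261.5, Qs = -71 + 9(13) = 46.
Shortage = 261.5 − 46 = 215.5.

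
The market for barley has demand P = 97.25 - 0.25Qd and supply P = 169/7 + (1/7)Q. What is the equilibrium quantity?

Q* = 2047/11

Set the two price expressions equal: 97.25 - 0.25Q = 169/7 + (1/7)Q.
2047/28 = (11/28)Q, so Q* = 2047/11.
P* = 97.25 − (0.25)(2047/11) = 558/11.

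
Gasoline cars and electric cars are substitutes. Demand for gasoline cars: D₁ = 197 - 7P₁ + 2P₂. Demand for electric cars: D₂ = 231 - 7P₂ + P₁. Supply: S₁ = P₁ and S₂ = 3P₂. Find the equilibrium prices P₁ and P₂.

P₁ = 1216/39, P₂ = 2045/78

Market 1: 197 - 7P₁ + 2P₂ = P₁ → 8P₁ - 2P₂ = 197.
Market 2: 10P₂ - P₁ = 231.
Eliminating P₂: 10×(1) + 2×(2) gives 78P₁ = 2432, so P₁ = 1216/39.
Back-substitute into (2): P₂ = (231 + 1×1216/39) / 10 = 2045/78.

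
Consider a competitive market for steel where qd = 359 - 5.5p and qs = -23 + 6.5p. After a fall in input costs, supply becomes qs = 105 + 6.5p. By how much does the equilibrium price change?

Δp = -32/3

Original equilibrium: p* = 191/6, q* = 2207/12.
New equilibrium: 359 - 5.5p = 105 + 6.5p, so 254 = 12p and p' = 127/6; q' = 359 − 5.5(127/6) = 2911/12.
Change in price: 127/6 − 191/6 = -32/3.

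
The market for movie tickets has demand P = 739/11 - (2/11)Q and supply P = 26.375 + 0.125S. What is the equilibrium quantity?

Q* = 133

Set the two price expressions equal: 739/11 - (2/11)Q = 26.375 + 0.125Q.
3591/88 = (27/88)Q, so Q* = 133.
P* = 739/11 − (2/11)(133) = 43.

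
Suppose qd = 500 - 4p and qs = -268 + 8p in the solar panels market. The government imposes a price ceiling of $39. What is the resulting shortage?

Shortage = 300

Equilibrium price would be p* = 64, so the ceiling at 39 binds.
At p = 39: qd = 500 − 4(39) = 344, qs = -268 + 8(39) = 44.
Shortage = 344 − 44 = 300.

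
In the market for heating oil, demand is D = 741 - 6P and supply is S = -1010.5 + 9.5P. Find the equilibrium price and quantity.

Set D = S: 741 - 6P = -1010.5 + 9.5P.
1751.5 = 15.5P, so P* = 113.
Q* = 741 − 6(113) = 63.

P* = 113, Q* = 63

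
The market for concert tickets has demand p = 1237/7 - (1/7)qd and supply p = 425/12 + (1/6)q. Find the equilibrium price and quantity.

Set the two price expressions equal: 1237/7 - (1/7)q = 425/12 + (1/6)q.
11869/84 = (13/42)q, so q* = 456.5.
p* = 1237/7 − (1/7)(456.5) = 111.5.

p* = 111.5, q* = 456.5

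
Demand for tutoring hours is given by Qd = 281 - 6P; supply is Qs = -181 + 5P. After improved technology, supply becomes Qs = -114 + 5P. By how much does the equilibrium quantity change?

ΔQ = 402/11

Original equilibrium: P* = 42, Q* = 29.
New equilibrium: 281 - 6P = -114 + 5P, so 395 = 11P and P' = 395/11; Q' = 281 − 6(395/11) = 721/11.
Change in quantity: 721/11 − 29 = 402/11.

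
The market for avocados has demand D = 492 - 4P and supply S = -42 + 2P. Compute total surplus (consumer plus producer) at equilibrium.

Total surplus = 6936

Equilibrium: 492 - 4P = -42 + 2P gives P* = 89, Q* = 136.
Demand choke price: P = 123; supply starts at P = 21.
CS = ½(123 − 89)(136) = 2312; PS = ½(89 − 21)(136) = 4624.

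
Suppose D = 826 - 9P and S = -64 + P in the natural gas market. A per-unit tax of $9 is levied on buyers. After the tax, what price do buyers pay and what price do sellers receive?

Buyers pay $89.9, sellers receive $80.9

Pre-tax equilibrium: P* = 89, Q* = 25.
Tax on buyers shifts demand to D = 826 − 9(P + 9) = 745 - 9P.
745 - 9P = -64 + P gives seller price Ps = 80.9; buyers pay Pb = 80.9 + 9 = 89.9.
New quantity: Q = 826 − 9(89.9) = 16.9.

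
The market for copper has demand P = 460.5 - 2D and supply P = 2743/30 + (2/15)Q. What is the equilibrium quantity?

Q* = 173

Set the two price expressions equal: 460.5 - 2Q = 2743/30 + (2/15)Q.
5536/15 = (32/15)Q, so Q* = 173.
P* = 460.5 − (2)(173) = 114.5.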